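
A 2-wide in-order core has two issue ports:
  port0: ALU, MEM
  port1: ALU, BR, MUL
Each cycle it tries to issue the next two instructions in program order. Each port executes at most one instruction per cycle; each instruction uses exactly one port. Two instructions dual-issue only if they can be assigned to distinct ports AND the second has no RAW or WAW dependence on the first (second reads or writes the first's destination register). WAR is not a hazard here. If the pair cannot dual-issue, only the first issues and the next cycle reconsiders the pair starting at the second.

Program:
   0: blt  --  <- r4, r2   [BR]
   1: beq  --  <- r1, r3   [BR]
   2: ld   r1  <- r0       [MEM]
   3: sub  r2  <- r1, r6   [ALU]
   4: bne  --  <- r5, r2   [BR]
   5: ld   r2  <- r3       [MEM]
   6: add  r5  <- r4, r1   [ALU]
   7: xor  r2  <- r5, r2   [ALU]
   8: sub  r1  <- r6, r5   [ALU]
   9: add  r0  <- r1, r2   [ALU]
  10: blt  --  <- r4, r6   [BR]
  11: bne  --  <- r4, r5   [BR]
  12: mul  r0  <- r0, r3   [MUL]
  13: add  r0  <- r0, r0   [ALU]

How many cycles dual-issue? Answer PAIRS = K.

[0] i0  blt.BR  -- no-port BR/BR
[1] i1,i2  beq.BR ld.MEM  -- 2-wide
[2] i3  sub.ALU  -- RAW r2
[3] i4,i5  bne.BR ld.MEM  -- 2-wide
[4] i6  add.ALU  -- RAW r5
[5] i7,i8  xor.ALU sub.ALU  -- 2-wide
[6] i9,i10  add.ALU blt.BR  -- 2-wide
[7] i11  bne.BR  -- no-port BR/MUL
[8] i12  mul.MUL  -- RAW+WAW r0
[9] i13  add.ALU  -- tail

PAIRS = 4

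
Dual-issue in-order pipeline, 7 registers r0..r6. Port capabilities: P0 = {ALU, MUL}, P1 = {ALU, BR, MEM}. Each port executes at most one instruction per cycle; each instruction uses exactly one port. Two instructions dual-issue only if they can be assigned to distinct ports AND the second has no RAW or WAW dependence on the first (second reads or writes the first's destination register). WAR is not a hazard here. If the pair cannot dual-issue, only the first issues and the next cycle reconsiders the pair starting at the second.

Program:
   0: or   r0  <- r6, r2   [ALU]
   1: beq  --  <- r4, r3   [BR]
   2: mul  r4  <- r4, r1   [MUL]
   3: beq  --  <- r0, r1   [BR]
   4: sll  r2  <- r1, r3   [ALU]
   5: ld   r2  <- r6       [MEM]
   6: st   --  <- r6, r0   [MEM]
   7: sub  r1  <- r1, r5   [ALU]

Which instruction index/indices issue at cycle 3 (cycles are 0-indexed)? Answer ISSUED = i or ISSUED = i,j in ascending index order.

0. or.ALU;beq.BR @i0+i1  | dual
1. mul.MUL;beq.BR @i2+i3  | dual
2. sll.ALU @i4  | WAW r2
3. ld.MEM @i5  | no-port MEM/MEM
4. st.MEM;sub.ALU @i6+i7  | dual

ISSUED = 5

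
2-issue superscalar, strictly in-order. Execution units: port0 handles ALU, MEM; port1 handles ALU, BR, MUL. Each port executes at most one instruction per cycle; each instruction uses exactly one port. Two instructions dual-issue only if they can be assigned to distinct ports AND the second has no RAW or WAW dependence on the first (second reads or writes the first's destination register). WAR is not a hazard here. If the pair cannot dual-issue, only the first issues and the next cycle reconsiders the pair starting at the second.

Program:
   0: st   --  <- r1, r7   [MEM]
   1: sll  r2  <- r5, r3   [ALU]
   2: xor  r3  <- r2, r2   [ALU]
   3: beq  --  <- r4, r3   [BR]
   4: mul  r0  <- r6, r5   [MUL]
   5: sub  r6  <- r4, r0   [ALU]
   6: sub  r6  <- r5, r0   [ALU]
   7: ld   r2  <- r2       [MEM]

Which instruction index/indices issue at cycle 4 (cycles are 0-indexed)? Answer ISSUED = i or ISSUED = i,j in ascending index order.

c0: i0/i1 st sll  pair
c1: i2 xor  RAW r3
c2: i3 beq  no-port BR/MUL
c3: i4 mul  RAW r0
c4: i5 sub  WAW r6
c5: i6/i7 sub ld  pair

ISSUED = 5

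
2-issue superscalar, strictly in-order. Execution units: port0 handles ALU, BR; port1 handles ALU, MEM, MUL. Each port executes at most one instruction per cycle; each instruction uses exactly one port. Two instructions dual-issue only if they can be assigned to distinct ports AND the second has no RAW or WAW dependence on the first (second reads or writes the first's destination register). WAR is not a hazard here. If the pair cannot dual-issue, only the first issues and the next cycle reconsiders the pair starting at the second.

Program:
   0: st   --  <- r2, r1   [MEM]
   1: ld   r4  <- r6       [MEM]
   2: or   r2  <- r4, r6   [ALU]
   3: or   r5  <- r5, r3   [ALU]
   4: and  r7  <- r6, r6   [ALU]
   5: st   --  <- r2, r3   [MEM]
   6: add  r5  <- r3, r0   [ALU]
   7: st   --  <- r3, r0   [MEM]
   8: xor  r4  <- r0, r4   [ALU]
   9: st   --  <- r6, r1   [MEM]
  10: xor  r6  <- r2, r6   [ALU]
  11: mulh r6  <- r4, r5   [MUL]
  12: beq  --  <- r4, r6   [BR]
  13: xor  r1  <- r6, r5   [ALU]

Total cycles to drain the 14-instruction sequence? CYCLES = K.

CYCLES = 9

c0: i0 st  no-port MEM/MEM
c1: i1 ld  RAW r4
c2: i2&i3 or+or  pair
c3: i4&i5 and+st  pair
c4: i6&i7 add+st  pair
c5: i8&i9 xor+st  pair
c6: i10 xor  WAW r6
c7: i11 mulh  RAW r6
c8: i12&i13 beq+xor  pair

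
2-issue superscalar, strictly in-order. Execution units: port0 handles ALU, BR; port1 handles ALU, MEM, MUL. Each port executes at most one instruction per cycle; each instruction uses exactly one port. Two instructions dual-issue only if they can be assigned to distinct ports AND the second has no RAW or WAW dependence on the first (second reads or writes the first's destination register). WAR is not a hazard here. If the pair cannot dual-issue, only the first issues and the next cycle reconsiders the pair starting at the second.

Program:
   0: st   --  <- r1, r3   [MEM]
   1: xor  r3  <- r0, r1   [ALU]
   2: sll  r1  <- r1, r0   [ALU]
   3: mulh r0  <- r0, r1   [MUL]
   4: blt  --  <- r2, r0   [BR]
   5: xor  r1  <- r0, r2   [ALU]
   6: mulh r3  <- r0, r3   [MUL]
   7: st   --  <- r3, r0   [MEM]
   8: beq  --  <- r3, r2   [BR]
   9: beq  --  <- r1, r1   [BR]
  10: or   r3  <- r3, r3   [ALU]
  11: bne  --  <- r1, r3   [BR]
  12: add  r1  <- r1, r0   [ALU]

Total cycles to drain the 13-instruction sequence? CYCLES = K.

  cy0 -> i0&i1 (st.MEM;xor.ALU) 2-wide
  cy1 -> i2 (sll.ALU) RAW r1
  cy2 -> i3 (mulh.MUL) RAW r0
  cy3 -> i4&i5 (blt.BR;xor.ALU) 2-wide
  cy4 -> i6 (mulh.MUL) no-port MUL/MEM
  cy5 -> i7&i8 (st.MEM;beq.BR) 2-wide
  cy6 -> i9&i10 (beq.BR;or.ALU) 2-wide
  cy7 -> i11&i12 (bne.BR;add.ALU) 2-wide

CYCLES = 8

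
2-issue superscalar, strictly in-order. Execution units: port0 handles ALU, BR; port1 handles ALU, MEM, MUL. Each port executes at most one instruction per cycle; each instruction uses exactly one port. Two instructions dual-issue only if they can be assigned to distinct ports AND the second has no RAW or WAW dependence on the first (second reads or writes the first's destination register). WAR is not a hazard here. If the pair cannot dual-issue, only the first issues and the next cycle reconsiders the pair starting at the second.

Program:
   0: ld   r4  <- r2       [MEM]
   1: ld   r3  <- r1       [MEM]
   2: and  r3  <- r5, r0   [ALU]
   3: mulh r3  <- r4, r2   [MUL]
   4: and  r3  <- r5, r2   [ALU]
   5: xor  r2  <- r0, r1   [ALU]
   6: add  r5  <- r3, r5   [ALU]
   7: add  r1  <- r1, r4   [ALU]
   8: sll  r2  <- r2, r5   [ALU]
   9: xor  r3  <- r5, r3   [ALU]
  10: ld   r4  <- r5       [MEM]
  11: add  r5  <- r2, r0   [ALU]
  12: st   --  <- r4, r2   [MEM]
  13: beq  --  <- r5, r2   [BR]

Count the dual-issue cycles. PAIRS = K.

t=0 i0:ld.MEM ; no-port MEM/MEM
t=1 i1:ld.MEM ; WAW r3
t=2 i2:and.ALU ; WAW r3
t=3 i3:mulh.MUL ; WAW r3
t=4 i4+i5:and.ALU+xor.ALU ; pair
t=5 i6+i7:add.ALU+add.ALU ; pair
t=6 i8+i9:sll.ALU+xor.ALU ; pair
t=7 i10+i11:ld.MEM+add.ALU ; pair
t=8 i12+i13:st.MEM+beq.BR ; pair

PAIRS = 5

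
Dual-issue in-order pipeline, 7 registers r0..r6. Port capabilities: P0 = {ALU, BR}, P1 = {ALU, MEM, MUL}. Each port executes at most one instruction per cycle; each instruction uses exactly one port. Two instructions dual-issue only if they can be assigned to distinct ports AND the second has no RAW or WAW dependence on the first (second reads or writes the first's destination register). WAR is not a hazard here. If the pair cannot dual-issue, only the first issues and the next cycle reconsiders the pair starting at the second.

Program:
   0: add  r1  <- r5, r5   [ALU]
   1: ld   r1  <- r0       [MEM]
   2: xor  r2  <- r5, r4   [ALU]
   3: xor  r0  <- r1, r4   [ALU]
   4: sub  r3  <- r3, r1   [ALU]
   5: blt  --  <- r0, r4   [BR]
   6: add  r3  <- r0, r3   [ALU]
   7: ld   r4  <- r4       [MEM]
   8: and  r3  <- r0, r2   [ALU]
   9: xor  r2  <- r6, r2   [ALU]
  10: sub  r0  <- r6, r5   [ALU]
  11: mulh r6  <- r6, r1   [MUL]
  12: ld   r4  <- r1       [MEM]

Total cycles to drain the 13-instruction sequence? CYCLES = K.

  cy0 -> i0 (add.ALU) WAW r1
  cy1 -> i1+i2 (ld.MEM+xor.ALU) 2-wide
  cy2 -> i3+i4 (xor.ALU+sub.ALU) 2-wide
  cy3 -> i5+i6 (blt.BR+add.ALU) 2-wide
  cy4 -> i7+i8 (ld.MEM+and.ALU) 2-wide
  cy5 -> i9+i10 (xor.ALU+sub.ALU) 2-wide
  cy6 -> i11 (mulh.MUL) no-port MUL/MEM
  cy7 -> i12 (ld.MEM) tail

CYCLES = 8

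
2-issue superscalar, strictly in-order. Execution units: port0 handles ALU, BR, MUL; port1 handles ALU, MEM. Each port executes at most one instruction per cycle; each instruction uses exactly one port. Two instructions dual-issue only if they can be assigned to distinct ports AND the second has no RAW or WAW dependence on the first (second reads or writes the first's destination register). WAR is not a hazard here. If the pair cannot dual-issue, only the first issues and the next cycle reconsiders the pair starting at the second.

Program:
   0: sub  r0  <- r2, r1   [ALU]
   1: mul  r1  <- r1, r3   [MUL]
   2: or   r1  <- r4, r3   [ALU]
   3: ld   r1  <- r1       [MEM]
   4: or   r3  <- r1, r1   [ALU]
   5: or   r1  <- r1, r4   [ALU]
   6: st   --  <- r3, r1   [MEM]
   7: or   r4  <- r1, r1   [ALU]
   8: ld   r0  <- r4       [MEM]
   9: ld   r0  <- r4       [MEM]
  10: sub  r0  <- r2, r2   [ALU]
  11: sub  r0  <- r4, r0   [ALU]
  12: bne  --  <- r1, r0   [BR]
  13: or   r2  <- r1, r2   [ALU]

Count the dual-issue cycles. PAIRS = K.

c0: i0+i1 sub.ALU/mul.MUL  2-wide
c1: i2 or.ALU  RAW+WAW r1
c2: i3 ld.MEM  RAW r1
c3: i4+i5 or.ALU/or.ALU  2-wide
c4: i6+i7 st.MEM/or.ALU  2-wide
c5: i8 ld.MEM  no-port MEM/MEM
c6: i9 ld.MEM  WAW r0
c7: i10 sub.ALU  RAW+WAW r0
c8: i11 sub.ALU  RAW r0
c9: i12+i13 bne.BR/or.ALU  2-wide

PAIRS = 4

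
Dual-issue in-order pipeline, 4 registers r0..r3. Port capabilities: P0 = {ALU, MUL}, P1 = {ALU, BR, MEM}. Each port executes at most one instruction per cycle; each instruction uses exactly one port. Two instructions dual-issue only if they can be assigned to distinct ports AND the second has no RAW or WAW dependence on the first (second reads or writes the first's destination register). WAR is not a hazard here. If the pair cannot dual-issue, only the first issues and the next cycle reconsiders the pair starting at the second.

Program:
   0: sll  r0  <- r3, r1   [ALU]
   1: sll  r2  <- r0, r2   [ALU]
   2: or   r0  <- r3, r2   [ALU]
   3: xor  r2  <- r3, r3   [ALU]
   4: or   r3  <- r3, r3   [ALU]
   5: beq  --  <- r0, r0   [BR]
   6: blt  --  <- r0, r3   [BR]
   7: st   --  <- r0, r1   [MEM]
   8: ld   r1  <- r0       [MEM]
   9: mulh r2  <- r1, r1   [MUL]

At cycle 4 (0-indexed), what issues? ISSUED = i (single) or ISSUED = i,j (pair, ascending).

[0] i0  sll.ALU  -- RAW r0
[1] i1  sll.ALU  -- RAW r2
[2] i2&i3  or.ALU;xor.ALU  -- dual
[3] i4&i5  or.ALU;beq.BR  -- dual
[4] i6  blt.BR  -- no-port BR/MEM
[5] i7  st.MEM  -- no-port MEM/MEM
[6] i8  ld.MEM  -- RAW r1
[7] i9  mulh.MUL  -- tail

ISSUED = 6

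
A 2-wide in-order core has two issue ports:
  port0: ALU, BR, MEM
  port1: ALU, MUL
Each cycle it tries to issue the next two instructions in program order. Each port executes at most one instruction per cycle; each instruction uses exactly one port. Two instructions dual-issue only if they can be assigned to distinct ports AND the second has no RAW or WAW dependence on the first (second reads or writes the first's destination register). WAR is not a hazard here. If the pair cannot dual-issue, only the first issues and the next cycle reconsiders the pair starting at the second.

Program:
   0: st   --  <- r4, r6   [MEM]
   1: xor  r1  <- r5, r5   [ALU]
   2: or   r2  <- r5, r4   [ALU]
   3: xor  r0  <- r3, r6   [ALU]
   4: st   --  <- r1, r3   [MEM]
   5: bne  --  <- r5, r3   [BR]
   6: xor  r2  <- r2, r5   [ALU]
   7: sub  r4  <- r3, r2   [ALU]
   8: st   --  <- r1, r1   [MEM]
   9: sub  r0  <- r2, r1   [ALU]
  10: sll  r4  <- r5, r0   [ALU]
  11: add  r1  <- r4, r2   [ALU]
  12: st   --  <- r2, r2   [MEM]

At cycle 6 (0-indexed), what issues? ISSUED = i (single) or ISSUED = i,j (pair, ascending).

ISSUED = 10

c0: i0/i1 st xor  pair
c1: i2/i3 or xor  pair
c2: i4 st  no-port MEM/BR
c3: i5/i6 bne xor  pair
c4: i7/i8 sub st  pair
c5: i9 sub  RAW r0
c6: i10 sll  RAW r4
c7: i11/i12 add st  pair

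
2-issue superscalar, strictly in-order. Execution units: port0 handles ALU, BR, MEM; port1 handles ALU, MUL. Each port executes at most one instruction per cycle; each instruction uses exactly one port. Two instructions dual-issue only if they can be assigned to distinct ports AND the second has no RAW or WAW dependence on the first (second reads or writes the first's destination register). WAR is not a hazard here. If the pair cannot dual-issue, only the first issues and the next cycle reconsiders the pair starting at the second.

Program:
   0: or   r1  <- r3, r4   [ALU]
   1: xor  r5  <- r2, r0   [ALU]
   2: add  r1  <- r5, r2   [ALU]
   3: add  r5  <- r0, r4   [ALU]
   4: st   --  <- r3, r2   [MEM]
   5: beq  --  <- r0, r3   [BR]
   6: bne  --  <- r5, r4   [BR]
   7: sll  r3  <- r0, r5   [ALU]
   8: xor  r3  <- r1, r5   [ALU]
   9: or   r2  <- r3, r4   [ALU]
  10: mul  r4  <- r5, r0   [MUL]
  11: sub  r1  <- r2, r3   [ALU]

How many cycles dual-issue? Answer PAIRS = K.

PAIRS = 4

  cy0 -> i0&i1 (or.ALU/xor.ALU) pair
  cy1 -> i2&i3 (add.ALU/add.ALU) pair
  cy2 -> i4 (st.MEM) no-port MEM/BR
  cy3 -> i5 (beq.BR) no-port BR/BR
  cy4 -> i6&i7 (bne.BR/sll.ALU) pair
  cy5 -> i8 (xor.ALU) RAW r3
  cy6 -> i9&i10 (or.ALU/mul.MUL) pair
  cy7 -> i11 (sub.ALU) tail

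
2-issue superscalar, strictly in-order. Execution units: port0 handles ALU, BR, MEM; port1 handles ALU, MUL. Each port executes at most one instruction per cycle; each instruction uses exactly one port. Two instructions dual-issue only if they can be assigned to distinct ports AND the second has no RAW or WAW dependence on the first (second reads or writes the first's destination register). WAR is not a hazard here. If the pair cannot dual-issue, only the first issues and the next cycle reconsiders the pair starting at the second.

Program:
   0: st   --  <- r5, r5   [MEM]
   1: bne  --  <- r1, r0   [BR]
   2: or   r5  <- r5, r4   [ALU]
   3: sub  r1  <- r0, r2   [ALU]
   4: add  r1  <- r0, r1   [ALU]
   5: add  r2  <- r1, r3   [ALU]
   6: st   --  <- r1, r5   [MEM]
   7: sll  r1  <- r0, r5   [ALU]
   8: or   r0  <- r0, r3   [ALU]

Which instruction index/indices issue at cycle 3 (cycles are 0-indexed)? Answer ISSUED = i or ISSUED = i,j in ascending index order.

t=0 i0:st ; no-port MEM/BR
t=1 i1&i2:bne;or ; pair
t=2 i3:sub ; RAW+WAW r1
t=3 i4:add ; RAW r1
t=4 i5&i6:add;st ; pair
t=5 i7&i8:sll;or ; pair

ISSUED = 4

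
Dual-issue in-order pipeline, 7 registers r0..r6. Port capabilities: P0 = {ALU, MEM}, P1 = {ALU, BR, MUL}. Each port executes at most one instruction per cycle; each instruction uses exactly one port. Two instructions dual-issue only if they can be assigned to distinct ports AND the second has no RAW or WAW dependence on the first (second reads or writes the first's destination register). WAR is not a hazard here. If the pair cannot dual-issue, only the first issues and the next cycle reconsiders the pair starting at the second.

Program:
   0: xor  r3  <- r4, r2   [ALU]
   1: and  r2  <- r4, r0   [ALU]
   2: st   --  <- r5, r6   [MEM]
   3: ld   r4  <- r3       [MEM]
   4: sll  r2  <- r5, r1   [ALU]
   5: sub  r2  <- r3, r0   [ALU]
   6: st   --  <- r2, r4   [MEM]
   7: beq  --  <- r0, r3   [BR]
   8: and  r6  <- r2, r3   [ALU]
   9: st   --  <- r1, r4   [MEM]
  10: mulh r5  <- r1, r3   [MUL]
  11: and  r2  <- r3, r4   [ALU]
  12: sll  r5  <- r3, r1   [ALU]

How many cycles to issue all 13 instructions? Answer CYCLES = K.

CYCLES = 8

  cy0 -> i0/i1 (xor;and) 2-wide
  cy1 -> i2 (st) no-port MEM/MEM
  cy2 -> i3/i4 (ld;sll) 2-wide
  cy3 -> i5 (sub) RAW r2
  cy4 -> i6/i7 (st;beq) 2-wide
  cy5 -> i8/i9 (and;st) 2-wide
  cy6 -> i10/i11 (mulh;and) 2-wide
  cy7 -> i12 (sll) tail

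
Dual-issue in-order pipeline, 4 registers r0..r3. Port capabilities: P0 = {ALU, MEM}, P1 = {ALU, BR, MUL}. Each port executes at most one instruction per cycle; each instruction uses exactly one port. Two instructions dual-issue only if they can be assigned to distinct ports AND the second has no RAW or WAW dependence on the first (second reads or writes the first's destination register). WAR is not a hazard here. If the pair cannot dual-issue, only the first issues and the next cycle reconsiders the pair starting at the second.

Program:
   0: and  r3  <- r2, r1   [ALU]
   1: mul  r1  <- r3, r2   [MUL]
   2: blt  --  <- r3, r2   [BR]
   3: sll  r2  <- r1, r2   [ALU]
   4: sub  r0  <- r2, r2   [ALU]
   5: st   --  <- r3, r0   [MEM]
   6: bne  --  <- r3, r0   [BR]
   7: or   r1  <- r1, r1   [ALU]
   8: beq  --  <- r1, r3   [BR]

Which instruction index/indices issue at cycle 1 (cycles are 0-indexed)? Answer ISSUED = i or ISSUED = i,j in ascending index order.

ISSUED = 1

c0: i0 and.ALU  RAW r3
c1: i1 mul.MUL  no-port MUL/BR
c2: i2/i3 blt.BR sll.ALU  dual
c3: i4 sub.ALU  RAW r0
c4: i5/i6 st.MEM bne.BR  dual
c5: i7 or.ALU  RAW r1
c6: i8 beq.BR  tail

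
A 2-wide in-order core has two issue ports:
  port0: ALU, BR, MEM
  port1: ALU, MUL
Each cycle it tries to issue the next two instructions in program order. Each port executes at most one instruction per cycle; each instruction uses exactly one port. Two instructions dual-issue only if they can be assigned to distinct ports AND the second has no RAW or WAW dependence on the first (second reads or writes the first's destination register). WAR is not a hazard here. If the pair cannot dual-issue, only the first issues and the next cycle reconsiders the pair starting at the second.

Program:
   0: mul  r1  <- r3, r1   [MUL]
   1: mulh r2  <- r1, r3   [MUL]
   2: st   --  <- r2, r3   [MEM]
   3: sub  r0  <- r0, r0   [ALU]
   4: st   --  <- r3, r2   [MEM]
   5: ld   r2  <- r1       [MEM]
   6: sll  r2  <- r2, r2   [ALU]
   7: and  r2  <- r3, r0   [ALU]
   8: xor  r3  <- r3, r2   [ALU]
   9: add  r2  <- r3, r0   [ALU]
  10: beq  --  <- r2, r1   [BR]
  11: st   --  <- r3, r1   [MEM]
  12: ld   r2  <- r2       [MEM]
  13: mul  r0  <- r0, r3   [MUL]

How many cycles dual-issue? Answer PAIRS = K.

PAIRS = 2

t=0 i0:mul.MUL ; no-port MUL/MUL
t=1 i1:mulh.MUL ; RAW r2
t=2 i2&i3:st.MEM;sub.ALU ; pair
t=3 i4:st.MEM ; no-port MEM/MEM
t=4 i5:ld.MEM ; RAW+WAW r2
t=5 i6:sll.ALU ; WAW r2
t=6 i7:and.ALU ; RAW r2
t=7 i8:xor.ALU ; RAW r3
t=8 i9:add.ALU ; RAW r2
t=9 i10:beq.BR ; no-port BR/MEM
t=10 i11:st.MEM ; no-port MEM/MEM
t=11 i12&i13:ld.MEM;mul.MUL ; pair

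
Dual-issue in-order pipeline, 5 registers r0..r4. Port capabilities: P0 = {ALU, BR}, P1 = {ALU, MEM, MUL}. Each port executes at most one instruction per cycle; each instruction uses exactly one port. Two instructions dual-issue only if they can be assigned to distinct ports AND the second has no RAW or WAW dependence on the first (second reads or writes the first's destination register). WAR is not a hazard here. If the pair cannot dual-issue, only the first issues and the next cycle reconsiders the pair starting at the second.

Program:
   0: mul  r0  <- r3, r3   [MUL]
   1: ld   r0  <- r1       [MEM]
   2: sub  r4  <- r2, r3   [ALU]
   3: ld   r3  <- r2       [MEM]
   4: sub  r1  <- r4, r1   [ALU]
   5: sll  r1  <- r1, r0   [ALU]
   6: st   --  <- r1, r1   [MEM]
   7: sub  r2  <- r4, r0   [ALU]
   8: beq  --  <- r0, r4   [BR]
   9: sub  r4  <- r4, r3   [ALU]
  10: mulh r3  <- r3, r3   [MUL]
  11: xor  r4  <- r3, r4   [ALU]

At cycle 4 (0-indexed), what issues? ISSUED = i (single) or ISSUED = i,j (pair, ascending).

ISSUED = 6,7

t=0 i0:mul.MUL ; no-port MUL/MEM
t=1 i1+i2:ld.MEM+sub.ALU ; dual
t=2 i3+i4:ld.MEM+sub.ALU ; dual
t=3 i5:sll.ALU ; RAW r1
t=4 i6+i7:st.MEM+sub.ALU ; dual
t=5 i8+i9:beq.BR+sub.ALU ; dual
t=6 i10:mulh.MUL ; RAW r3
t=7 i11:xor.ALU ; tail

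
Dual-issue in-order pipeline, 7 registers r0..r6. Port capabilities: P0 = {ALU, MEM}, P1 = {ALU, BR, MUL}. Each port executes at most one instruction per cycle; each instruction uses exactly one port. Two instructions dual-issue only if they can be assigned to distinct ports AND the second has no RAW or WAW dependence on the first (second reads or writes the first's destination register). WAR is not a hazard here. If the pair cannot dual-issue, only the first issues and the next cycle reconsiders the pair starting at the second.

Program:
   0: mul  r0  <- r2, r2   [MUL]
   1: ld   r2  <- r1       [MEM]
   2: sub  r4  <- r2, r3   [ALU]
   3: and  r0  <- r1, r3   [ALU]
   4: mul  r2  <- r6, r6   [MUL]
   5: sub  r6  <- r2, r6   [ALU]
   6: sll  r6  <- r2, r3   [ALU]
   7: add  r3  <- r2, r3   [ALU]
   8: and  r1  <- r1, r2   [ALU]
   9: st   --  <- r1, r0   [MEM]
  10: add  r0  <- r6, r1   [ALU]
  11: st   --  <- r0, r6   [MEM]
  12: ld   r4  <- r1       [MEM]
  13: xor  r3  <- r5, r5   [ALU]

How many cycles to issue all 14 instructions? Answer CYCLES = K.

[0] i0&i1  mul.MUL ld.MEM  -- dual
[1] i2&i3  sub.ALU and.ALU  -- dual
[2] i4  mul.MUL  -- RAW r2
[3] i5  sub.ALU  -- WAW r6
[4] i6&i7  sll.ALU add.ALU  -- dual
[5] i8  and.ALU  -- RAW r1
[6] i9&i10  st.MEM add.ALU  -- dual
[7] i11  st.MEM  -- no-port MEM/MEM
[8] i12&i13  ld.MEM xor.ALU  -- dual

CYCLES = 9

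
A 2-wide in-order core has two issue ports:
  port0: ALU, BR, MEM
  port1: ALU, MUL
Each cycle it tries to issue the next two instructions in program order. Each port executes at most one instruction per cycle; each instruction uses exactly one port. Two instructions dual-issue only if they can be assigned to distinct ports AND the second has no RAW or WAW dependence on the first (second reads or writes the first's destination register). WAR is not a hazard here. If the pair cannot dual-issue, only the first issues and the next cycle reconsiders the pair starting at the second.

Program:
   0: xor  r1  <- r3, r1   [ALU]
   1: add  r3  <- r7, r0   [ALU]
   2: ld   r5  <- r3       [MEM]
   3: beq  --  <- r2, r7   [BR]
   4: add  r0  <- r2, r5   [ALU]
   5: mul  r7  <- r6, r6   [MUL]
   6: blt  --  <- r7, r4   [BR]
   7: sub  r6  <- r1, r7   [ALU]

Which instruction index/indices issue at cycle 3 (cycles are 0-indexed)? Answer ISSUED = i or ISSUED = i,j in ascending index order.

ISSUED = 5

c0: i0+i1 xor.ALU add.ALU  pair
c1: i2 ld.MEM  no-port MEM/BR
c2: i3+i4 beq.BR add.ALU  pair
c3: i5 mul.MUL  RAW r7
c4: i6+i7 blt.BR sub.ALU  pair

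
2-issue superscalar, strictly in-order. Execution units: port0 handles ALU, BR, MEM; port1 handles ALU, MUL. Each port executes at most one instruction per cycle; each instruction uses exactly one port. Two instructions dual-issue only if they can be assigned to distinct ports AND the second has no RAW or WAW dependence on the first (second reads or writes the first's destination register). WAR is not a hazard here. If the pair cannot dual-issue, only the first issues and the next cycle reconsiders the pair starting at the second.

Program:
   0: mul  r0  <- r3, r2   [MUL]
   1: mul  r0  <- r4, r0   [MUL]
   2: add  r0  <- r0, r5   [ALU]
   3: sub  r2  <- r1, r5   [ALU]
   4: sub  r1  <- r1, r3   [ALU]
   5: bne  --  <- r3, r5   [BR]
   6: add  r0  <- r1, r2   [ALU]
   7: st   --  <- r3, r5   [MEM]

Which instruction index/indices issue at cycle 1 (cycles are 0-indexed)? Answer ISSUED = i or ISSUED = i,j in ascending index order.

#0 head=0: mul.MUL i0 no-port MUL/MUL
#1 head=1: mul.MUL i1 RAW+WAW r0
#2 head=2: add.ALU sub.ALU i2,i3 2-wide
#3 head=4: sub.ALU bne.BR i4,i5 2-wide
#4 head=6: add.ALU st.MEM i6,i7 2-wide

ISSUED = 1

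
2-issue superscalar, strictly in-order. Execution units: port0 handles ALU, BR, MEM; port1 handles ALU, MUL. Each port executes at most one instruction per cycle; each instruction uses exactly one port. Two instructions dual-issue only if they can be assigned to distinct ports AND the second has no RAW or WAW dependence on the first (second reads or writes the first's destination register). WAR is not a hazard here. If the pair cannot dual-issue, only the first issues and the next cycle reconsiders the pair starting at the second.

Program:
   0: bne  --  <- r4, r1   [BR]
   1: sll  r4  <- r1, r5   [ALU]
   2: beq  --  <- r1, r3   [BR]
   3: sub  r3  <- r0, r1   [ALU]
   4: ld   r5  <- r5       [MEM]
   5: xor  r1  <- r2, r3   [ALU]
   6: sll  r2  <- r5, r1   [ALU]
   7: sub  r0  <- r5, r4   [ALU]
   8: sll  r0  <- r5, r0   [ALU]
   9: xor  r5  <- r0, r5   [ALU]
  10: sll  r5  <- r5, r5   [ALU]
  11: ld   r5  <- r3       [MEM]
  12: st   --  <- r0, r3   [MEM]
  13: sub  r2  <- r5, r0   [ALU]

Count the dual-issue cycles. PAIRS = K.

c0: i0&i1 bne.BR/sll.ALU  2-wide
c1: i2&i3 beq.BR/sub.ALU  2-wide
c2: i4&i5 ld.MEM/xor.ALU  2-wide
c3: i6&i7 sll.ALU/sub.ALU  2-wide
c4: i8 sll.ALU  RAW r0
c5: i9 xor.ALU  RAW+WAW r5
c6: i10 sll.ALU  WAW r5
c7: i11 ld.MEM  no-port MEM/MEM
c8: i12&i13 st.MEM/sub.ALU  2-wide

PAIRS = 5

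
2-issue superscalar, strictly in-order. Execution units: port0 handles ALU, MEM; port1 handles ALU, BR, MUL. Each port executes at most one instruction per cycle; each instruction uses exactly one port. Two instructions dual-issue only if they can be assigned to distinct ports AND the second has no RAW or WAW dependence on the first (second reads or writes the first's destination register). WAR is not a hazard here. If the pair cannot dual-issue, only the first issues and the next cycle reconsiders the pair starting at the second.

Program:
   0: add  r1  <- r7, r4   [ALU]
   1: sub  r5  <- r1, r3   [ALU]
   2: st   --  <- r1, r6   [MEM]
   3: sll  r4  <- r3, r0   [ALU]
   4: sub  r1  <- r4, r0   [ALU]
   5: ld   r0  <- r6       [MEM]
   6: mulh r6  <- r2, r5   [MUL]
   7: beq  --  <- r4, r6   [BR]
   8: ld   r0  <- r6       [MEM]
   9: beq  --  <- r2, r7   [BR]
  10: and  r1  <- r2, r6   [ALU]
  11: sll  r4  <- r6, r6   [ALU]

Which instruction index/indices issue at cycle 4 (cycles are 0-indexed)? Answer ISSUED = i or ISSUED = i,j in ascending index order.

ISSUED = 6

[0] i0  add.ALU  -- RAW r1
[1] i1&i2  sub.ALU/st.MEM  -- pair
[2] i3  sll.ALU  -- RAW r4
[3] i4&i5  sub.ALU/ld.MEM  -- pair
[4] i6  mulh.MUL  -- no-port MUL/BR
[5] i7&i8  beq.BR/ld.MEM  -- pair
[6] i9&i10  beq.BR/and.ALU  -- pair
[7] i11  sll.ALU  -- tail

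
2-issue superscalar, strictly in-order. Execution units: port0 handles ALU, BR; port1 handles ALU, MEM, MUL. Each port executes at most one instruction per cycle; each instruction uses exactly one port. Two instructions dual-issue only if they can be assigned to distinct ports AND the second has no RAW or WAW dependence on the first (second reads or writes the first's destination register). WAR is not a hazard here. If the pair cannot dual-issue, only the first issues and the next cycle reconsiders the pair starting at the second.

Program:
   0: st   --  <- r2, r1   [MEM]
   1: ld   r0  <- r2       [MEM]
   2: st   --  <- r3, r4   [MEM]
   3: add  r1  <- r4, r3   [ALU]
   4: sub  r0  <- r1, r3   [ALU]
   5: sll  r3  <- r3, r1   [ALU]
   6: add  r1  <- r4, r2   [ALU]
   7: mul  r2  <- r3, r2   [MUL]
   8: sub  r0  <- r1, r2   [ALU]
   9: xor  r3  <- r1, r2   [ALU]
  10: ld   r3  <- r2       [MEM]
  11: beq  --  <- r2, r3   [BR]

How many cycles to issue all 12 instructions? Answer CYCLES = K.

#0 head=0: st i0 no-port MEM/MEM
#1 head=1: ld i1 no-port MEM/MEM
#2 head=2: st add i2+i3 2-wide
#3 head=4: sub sll i4+i5 2-wide
#4 head=6: add mul i6+i7 2-wide
#5 head=8: sub xor i8+i9 2-wide
#6 head=10: ld i10 RAW r3
#7 head=11: beq i11 tail

CYCLES = 8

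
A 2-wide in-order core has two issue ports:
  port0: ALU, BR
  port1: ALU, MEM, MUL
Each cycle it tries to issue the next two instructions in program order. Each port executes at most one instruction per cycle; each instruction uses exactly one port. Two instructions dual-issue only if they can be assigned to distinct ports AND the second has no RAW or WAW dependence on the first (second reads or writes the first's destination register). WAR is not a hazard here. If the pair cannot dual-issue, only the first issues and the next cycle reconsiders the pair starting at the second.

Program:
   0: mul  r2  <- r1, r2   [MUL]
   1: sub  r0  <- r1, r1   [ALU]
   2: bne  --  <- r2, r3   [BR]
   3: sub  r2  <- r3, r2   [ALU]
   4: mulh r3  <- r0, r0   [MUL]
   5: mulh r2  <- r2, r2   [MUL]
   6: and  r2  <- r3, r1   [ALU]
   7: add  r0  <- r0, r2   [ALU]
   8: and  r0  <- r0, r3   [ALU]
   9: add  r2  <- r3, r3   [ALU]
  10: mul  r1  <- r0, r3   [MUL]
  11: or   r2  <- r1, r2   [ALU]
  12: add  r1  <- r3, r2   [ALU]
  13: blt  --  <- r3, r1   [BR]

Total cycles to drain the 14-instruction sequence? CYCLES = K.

CYCLES = 11

0. mul.MUL+sub.ALU @i0/i1  | dual
1. bne.BR+sub.ALU @i2/i3  | dual
2. mulh.MUL @i4  | no-port MUL/MUL
3. mulh.MUL @i5  | WAW r2
4. and.ALU @i6  | RAW r2
5. add.ALU @i7  | RAW+WAW r0
6. and.ALU+add.ALU @i8/i9  | dual
7. mul.MUL @i10  | RAW r1
8. or.ALU @i11  | RAW r2
9. add.ALU @i12  | RAW r1
10. blt.BR @i13  | tail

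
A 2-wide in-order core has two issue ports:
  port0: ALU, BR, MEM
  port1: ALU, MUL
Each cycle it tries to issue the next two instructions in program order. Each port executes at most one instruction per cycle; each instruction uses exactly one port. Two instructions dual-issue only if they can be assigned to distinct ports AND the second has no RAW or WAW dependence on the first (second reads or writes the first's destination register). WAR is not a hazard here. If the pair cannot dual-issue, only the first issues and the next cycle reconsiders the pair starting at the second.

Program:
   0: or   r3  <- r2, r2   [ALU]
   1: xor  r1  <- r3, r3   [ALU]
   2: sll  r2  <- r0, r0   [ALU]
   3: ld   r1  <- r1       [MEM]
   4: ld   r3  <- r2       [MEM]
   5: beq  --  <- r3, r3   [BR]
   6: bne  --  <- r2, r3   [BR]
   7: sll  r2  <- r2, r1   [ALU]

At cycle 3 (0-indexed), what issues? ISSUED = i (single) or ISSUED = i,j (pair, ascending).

#0 head=0: or.ALU i0 RAW r3
#1 head=1: xor.ALU;sll.ALU i1+i2 dual
#2 head=3: ld.MEM i3 no-port MEM/MEM
#3 head=4: ld.MEM i4 no-port MEM/BR
#4 head=5: beq.BR i5 no-port BR/BR
#5 head=6: bne.BR;sll.ALU i6+i7 dual

ISSUED = 4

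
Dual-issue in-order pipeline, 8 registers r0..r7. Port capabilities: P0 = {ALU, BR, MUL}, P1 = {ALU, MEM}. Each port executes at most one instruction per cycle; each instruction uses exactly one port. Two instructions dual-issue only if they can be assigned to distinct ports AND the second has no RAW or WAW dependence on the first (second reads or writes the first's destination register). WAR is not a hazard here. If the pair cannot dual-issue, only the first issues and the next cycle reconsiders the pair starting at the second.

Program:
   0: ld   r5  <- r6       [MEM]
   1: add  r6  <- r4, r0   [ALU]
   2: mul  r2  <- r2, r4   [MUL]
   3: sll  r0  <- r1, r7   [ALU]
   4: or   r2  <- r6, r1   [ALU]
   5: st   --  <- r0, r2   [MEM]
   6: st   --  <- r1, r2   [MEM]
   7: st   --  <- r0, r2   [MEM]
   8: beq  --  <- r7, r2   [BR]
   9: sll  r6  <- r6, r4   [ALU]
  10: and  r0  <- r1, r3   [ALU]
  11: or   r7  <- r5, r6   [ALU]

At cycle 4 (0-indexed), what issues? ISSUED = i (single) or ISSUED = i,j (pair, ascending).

#0 head=0: ld.MEM+add.ALU i0+i1 dual
#1 head=2: mul.MUL+sll.ALU i2+i3 dual
#2 head=4: or.ALU i4 RAW r2
#3 head=5: st.MEM i5 no-port MEM/MEM
#4 head=6: st.MEM i6 no-port MEM/MEM
#5 head=7: st.MEM+beq.BR i7+i8 dual
#6 head=9: sll.ALU+and.ALU i9+i10 dual
#7 head=11: or.ALU i11 tail

ISSUED = 6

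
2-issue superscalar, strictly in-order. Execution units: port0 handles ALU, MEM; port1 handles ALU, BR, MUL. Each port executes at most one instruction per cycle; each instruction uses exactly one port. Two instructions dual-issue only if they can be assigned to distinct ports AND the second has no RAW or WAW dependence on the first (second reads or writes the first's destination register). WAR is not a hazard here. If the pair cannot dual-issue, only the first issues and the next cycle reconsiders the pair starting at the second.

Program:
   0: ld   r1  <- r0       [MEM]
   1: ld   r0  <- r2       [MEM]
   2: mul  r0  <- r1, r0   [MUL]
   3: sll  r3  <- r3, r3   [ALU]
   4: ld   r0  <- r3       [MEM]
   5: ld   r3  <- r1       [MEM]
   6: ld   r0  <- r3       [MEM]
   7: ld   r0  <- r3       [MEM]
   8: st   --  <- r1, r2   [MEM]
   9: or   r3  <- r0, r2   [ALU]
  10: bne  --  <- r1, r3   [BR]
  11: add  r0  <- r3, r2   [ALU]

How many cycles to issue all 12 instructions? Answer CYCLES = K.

CYCLES = 9

0. ld @i0  | no-port MEM/MEM
1. ld @i1  | RAW+WAW r0
2. mul;sll @i2+i3  | 2-wide
3. ld @i4  | no-port MEM/MEM
4. ld @i5  | no-port MEM/MEM
5. ld @i6  | no-port MEM/MEM
6. ld @i7  | no-port MEM/MEM
7. st;or @i8+i9  | 2-wide
8. bne;add @i10+i11  | 2-wide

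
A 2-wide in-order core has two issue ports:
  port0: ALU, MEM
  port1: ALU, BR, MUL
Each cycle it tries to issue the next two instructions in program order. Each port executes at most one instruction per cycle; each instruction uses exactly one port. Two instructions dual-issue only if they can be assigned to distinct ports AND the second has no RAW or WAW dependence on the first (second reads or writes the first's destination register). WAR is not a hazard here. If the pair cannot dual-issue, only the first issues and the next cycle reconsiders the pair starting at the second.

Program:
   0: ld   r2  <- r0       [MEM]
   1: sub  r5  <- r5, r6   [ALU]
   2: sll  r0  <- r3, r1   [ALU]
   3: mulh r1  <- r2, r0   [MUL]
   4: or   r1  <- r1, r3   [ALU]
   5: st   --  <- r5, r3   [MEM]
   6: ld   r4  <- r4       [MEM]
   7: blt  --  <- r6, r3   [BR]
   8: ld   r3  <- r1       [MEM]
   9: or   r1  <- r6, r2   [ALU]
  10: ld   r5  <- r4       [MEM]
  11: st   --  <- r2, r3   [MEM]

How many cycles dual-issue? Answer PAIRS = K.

PAIRS = 4

0. ld.MEM/sub.ALU @i0&i1  | dual
1. sll.ALU @i2  | RAW r0
2. mulh.MUL @i3  | RAW+WAW r1
3. or.ALU/st.MEM @i4&i5  | dual
4. ld.MEM/blt.BR @i6&i7  | dual
5. ld.MEM/or.ALU @i8&i9  | dual
6. ld.MEM @i10  | no-port MEM/MEM
7. st.MEM @i11  | tail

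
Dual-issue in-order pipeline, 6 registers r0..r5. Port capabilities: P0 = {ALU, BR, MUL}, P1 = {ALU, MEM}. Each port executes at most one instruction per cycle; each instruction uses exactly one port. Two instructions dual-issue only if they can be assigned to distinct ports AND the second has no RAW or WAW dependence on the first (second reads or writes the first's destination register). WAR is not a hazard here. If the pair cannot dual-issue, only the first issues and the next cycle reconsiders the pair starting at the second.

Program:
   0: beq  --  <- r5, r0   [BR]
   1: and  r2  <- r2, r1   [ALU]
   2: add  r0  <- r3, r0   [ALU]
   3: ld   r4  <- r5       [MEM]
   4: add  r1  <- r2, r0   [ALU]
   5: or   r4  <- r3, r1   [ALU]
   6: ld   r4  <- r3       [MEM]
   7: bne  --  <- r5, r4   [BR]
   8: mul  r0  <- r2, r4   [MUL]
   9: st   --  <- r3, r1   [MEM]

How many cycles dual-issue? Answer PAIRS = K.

#0 head=0: beq and i0+i1 pair
#1 head=2: add ld i2+i3 pair
#2 head=4: add i4 RAW r1
#3 head=5: or i5 WAW r4
#4 head=6: ld i6 RAW r4
#5 head=7: bne i7 no-port BR/MUL
#6 head=8: mul st i8+i9 pair

PAIRS = 3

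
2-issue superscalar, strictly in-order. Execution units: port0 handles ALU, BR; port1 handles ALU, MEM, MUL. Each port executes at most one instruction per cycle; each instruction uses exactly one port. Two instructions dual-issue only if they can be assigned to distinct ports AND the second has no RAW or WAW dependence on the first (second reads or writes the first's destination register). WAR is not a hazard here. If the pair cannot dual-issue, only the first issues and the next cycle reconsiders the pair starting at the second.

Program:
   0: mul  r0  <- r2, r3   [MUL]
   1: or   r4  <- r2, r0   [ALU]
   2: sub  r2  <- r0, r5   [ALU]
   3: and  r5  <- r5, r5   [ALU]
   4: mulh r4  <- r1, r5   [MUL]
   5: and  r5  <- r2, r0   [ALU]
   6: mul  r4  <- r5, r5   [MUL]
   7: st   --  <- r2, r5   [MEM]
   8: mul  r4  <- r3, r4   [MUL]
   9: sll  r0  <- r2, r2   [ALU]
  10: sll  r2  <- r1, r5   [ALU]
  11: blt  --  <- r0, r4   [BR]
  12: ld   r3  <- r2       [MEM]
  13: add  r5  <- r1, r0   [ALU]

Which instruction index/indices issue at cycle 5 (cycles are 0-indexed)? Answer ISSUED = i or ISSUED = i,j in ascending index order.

ISSUED = 7

t=0 i0:mul ; RAW r0
t=1 i1+i2:or+sub ; pair
t=2 i3:and ; RAW r5
t=3 i4+i5:mulh+and ; pair
t=4 i6:mul ; no-port MUL/MEM
t=5 i7:st ; no-port MEM/MUL
t=6 i8+i9:mul+sll ; pair
t=7 i10+i11:sll+blt ; pair
t=8 i12+i13:ld+add ; pair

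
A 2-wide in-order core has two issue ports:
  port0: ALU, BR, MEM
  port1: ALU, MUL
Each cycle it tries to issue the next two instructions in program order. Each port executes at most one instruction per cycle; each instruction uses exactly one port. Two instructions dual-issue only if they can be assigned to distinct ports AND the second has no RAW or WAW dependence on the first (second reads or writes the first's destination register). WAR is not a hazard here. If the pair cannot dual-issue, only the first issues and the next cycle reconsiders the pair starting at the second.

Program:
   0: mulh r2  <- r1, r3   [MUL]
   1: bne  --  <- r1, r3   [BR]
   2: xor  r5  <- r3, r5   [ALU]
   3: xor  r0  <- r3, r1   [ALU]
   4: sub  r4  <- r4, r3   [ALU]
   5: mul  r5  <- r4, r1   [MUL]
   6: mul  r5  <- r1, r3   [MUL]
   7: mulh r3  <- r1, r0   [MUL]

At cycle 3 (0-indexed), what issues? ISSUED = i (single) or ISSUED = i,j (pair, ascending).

ISSUED = 5

#0 head=0: mulh.MUL/bne.BR i0,i1 2-wide
#1 head=2: xor.ALU/xor.ALU i2,i3 2-wide
#2 head=4: sub.ALU i4 RAW r4
#3 head=5: mul.MUL i5 no-port MUL/MUL
#4 head=6: mul.MUL i6 no-port MUL/MUL
#5 head=7: mulh.MUL i7 tail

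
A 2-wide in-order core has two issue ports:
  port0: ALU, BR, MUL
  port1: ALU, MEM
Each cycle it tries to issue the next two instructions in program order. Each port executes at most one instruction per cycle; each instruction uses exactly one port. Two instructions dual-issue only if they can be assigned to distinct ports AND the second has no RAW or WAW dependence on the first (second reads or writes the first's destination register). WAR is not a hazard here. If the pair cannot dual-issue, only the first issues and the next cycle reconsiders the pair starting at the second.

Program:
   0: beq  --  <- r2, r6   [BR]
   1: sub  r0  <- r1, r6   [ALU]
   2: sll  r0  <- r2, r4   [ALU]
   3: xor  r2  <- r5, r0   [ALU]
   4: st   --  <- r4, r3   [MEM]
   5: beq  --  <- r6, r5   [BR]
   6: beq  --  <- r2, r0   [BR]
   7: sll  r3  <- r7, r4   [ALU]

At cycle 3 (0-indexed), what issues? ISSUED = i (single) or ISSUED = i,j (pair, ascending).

ISSUED = 5

  cy0 -> i0/i1 (beq sub) pair
  cy1 -> i2 (sll) RAW r0
  cy2 -> i3/i4 (xor st) pair
  cy3 -> i5 (beq) no-port BR/BR
  cy4 -> i6/i7 (beq sll) pair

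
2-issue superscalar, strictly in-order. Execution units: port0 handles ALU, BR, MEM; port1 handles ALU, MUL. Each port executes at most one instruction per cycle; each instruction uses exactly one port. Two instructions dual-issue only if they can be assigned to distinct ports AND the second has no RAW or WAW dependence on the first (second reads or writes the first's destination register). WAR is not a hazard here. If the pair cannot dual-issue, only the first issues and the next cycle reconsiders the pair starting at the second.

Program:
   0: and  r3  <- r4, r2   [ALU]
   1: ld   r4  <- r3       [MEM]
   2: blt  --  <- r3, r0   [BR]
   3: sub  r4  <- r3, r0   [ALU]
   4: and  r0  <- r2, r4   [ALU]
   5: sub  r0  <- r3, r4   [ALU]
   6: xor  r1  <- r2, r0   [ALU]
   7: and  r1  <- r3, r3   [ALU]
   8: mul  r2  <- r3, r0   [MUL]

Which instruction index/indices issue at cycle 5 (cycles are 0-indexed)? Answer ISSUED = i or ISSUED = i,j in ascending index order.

ISSUED = 6

#0 head=0: and i0 RAW r3
#1 head=1: ld i1 no-port MEM/BR
#2 head=2: blt;sub i2+i3 dual
#3 head=4: and i4 WAW r0
#4 head=5: sub i5 RAW r0
#5 head=6: xor i6 WAW r1
#6 head=7: and;mul i7+i8 dual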